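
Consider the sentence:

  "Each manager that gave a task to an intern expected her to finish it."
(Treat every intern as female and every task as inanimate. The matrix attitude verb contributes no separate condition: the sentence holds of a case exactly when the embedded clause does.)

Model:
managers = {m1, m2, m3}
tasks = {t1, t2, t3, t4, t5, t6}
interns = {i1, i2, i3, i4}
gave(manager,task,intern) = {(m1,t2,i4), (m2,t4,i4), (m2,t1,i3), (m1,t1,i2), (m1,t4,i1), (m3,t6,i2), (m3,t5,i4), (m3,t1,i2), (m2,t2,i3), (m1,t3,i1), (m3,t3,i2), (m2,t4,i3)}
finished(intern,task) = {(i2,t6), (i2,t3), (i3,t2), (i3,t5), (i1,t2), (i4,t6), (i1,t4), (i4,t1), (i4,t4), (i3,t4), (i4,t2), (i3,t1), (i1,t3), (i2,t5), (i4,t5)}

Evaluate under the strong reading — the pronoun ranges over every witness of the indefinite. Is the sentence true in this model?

False

"her" takes "an intern" as antecedent and "it" takes "a task"; both are donkey pronouns co-varying with the restrictor.
Strong reading: for every (m,t,i) with gave(m,t,i), finished(i,t).
Restrictor triples: (m1,t1,i2)→finished(i2,t1) ✗  (m1,t2,i4)→finished(i4,t2) ✓  (m1,t3,i1)→finished(i1,t3) ✓  (m1,t4,i1)→finished(i1,t4) ✓  (m2,t1,i3)→finished(i3,t1) ✓  (m2,t2,i3)→finished(i3,t2) ✓  (m2,t4,i3)→finished(i3,t4) ✓  (m2,t4,i4)→finished(i4,t4) ✓  (m3,t1,i2)→finished(i2,t1) ✗  (m3,t3,i2)→finished(i2,t3) ✓  (m3,t5,i4)→finished(i4,t5) ✓  (m3,t6,i2)→finished(i2,t6) ✓
Counterexample: (m1,t1,i2) — finished(i2,t1) does not hold.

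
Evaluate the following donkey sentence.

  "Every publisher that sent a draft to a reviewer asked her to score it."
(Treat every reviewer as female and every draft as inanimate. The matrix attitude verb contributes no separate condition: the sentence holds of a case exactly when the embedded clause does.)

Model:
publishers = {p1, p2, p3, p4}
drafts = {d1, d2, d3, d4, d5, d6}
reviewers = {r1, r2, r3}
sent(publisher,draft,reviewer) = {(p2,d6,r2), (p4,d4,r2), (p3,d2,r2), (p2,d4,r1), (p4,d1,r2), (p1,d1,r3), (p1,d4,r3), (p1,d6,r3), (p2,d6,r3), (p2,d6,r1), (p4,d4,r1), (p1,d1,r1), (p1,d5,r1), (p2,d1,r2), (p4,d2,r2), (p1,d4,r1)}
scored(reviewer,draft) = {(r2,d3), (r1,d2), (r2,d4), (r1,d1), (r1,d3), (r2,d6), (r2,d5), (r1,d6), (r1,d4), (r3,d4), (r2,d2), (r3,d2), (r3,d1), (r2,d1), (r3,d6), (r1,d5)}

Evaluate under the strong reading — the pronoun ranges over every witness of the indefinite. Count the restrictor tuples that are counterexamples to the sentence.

0

"her" takes "a reviewer" as antecedent and "it" takes "a draft"; both are donkey pronouns co-varying with the restrictor.
Strong reading: for every (p,d,r) with sent(p,d,r), scored(r,d).
Restrictor triples: (p1,d1,r1)→scored(r1,d1) ✓  (p1,d1,r3)→scored(r3,d1) ✓  (p1,d4,r1)→scored(r1,d4) ✓  (p1,d4,r3)→scored(r3,d4) ✓  (p1,d5,r1)→scored(r1,d5) ✓  (p1,d6,r3)→scored(r3,d6) ✓  (p2,d1,r2)→scored(r2,d1) ✓  (p2,d4,r1)→scored(r1,d4) ✓  (p2,d6,r1)→scored(r1,d6) ✓  (p2,d6,r2)→scored(r2,d6) ✓  (p2,d6,r3)→scored(r3,d6) ✓  (p3,d2,r2)→scored(r2,d2) ✓  (p4,d1,r2)→scored(r2,d1) ✓  (p4,d2,r2)→scored(r2,d2) ✓  (p4,d4,r1)→scored(r1,d4) ✓  (p4,d4,r2)→scored(r2,d4) ✓
Counterexamples (restrictor triples failing the scope): 0.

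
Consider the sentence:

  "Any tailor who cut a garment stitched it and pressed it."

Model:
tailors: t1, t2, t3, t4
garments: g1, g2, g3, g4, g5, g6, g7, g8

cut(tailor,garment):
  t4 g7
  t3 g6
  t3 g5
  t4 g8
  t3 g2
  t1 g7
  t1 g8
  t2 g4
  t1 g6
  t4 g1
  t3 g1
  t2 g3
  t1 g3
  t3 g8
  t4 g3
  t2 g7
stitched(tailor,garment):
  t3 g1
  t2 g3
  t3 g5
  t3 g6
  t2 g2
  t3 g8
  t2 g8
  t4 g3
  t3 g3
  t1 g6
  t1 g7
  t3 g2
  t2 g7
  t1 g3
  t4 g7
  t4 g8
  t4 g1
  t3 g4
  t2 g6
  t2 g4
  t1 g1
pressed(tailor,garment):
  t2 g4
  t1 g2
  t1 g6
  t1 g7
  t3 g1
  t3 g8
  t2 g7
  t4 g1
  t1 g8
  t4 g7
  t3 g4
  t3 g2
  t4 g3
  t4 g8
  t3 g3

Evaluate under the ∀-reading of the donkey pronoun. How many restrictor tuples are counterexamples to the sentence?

5

"it" takes "a garment" as antecedent — a donkey pronoun bound across the clause boundary.
Strong reading: for every (t,g) with cut(t,g), stitched(t,g) ∧ pressed(t,g).
Restrictor pairs: (t1,g3) ✗  (t1,g6) ✓  (t1,g7) ✓  (t1,g8) ✗  (t2,g3) ✗  (t2,g4) ✓  (t2,g7) ✓  (t3,g1) ✓  (t3,g2) ✓  (t3,g5) ✗  (t3,g6) ✗  (t3,g8) ✓  (t4,g1) ✓  (t4,g3) ✓  (t4,g7) ✓  (t4,g8) ✓
Counterexamples (restrictor pairs failing the scope): 5.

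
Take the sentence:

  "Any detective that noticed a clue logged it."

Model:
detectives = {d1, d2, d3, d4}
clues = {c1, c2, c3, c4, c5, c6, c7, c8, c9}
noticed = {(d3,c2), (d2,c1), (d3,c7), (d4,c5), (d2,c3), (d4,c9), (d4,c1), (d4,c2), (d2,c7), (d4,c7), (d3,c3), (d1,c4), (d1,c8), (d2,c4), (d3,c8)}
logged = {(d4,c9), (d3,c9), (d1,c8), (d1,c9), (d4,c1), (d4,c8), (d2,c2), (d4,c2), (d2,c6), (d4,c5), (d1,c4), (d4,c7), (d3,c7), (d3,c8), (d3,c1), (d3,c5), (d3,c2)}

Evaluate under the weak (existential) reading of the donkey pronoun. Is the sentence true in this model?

"it" takes "a clue" as antecedent — a donkey pronoun bound across the clause boundary.
Weak reading: every detective d with some noticed-clue has at least one noticed-clue c such that logged(d,c).
Per detective: d1:✓  d2:✗  d3:✓  d4:✓
d2 has no witness among its noticed-clues.

False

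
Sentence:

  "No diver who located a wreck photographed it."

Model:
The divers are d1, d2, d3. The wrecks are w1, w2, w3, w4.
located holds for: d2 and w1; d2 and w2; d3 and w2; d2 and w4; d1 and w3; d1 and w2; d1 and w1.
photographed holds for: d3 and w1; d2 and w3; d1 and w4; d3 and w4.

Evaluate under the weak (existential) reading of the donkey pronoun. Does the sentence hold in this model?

"it" takes "a wreck" as antecedent — a donkey pronoun bound across the clause boundary.
Truth condition: for no (d,w) with located(d,w) does photographed(d,w) hold.
Restrictor pairs — does the scope hold? (d1,w1):fails  (d1,w2):fails  (d1,w3):fails  (d2,w1):fails  (d2,w2):fails  (d2,w4):fails  (d3,w2):fails
Scope holds for no restrictor pair, so the sentence is true.

True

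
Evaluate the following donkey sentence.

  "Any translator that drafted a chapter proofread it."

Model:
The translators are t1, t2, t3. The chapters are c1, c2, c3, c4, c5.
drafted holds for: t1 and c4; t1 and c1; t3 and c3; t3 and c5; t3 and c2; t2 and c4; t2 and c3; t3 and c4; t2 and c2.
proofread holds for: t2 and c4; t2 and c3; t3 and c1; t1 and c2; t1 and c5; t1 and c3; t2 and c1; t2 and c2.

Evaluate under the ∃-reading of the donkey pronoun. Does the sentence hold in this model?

"it" takes "a chapter" as antecedent — a donkey pronoun bound across the clause boundary.
Weak reading: every translator t with some drafted-chapter has at least one drafted-chapter c such that proofread(t,c).
Per translator: t1:✗  t2:✓  t3:✗
t1 has no witness among its drafted-chapters.

False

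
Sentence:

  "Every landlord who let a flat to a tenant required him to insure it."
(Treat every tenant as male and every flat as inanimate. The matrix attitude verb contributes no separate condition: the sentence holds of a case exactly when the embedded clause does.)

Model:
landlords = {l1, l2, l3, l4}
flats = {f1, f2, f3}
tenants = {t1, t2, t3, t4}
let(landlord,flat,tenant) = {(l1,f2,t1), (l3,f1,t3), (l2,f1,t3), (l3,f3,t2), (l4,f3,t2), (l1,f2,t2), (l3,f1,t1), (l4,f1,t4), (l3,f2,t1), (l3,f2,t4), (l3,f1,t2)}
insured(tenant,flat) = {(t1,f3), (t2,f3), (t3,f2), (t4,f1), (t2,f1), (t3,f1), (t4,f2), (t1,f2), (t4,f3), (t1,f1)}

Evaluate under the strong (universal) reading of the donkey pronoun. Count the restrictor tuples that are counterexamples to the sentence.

1

"him" takes "a tenant" as antecedent and "it" takes "a flat"; both are donkey pronouns co-varying with the restrictor.
Strong reading: for every (l,f,t) with let(l,f,t), insured(t,f).
Restrictor triples: (l1,f2,t1)→insured(t1,f2) ✓  (l1,f2,t2)→insured(t2,f2) ✗  (l2,f1,t3)→insured(t3,f1) ✓  (l3,f1,t1)→insured(t1,f1) ✓  (l3,f1,t2)→insured(t2,f1) ✓  (l3,f1,t3)→insured(t3,f1) ✓  (l3,f2,t1)→insured(t1,f2) ✓  (l3,f2,t4)→insured(t4,f2) ✓  (l3,f3,t2)→insured(t2,f3) ✓  (l4,f1,t4)→insured(t4,f1) ✓  (l4,f3,t2)→insured(t2,f3) ✓
Counterexamples (restrictor triples failing the scope): 1.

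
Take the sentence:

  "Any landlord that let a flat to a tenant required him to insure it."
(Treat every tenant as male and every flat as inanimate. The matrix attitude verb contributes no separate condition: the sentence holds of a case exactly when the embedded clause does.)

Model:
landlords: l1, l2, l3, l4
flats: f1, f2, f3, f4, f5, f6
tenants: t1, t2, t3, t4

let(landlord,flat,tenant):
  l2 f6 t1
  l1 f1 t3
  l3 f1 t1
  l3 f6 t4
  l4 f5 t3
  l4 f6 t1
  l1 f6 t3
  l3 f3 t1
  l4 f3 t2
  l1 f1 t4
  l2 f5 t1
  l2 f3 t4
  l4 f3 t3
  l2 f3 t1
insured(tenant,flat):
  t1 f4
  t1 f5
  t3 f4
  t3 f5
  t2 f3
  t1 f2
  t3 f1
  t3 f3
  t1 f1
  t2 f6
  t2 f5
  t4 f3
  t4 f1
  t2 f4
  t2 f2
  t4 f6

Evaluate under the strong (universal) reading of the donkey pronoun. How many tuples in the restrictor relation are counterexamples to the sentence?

"him" takes "a tenant" as antecedent and "it" takes "a flat"; both are donkey pronouns co-varying with the restrictor.
Strong reading: for every (l,f,t) with let(l,f,t), insured(t,f).
Restrictor triples: (l1,f1,t3)→insured(t3,f1) ✓  (l1,f1,t4)→insured(t4,f1) ✓  (l1,f6,t3)→insured(t3,f6) ✗  (l2,f3,t1)→insured(t1,f3) ✗  (l2,f3,t4)→insured(t4,f3) ✓  (l2,f5,t1)→insured(t1,f5) ✓  (l2,f6,t1)→insured(t1,f6) ✗  (l3,f1,t1)→insured(t1,f1) ✓  (l3,f3,t1)→insured(t1,f3) ✗  (l3,f6,t4)→insured(t4,f6) ✓  (l4,f3,t2)→insured(t2,f3) ✓  (l4,f3,t3)→insured(t3,f3) ✓  (l4,f5,t3)→insured(t3,f5) ✓  (l4,f6,t1)→insured(t1,f6) ✗
Counterexamples (restrictor triples failing the scope): 5.

5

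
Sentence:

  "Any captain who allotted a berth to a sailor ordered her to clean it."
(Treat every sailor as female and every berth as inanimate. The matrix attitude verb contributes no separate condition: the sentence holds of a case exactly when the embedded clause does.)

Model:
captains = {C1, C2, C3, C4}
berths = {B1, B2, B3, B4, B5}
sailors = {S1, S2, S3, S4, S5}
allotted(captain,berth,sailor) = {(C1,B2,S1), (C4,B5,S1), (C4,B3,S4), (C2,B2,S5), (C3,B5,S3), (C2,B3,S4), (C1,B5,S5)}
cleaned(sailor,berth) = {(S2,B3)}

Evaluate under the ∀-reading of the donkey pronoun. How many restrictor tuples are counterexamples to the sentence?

"her" takes "a sailor" as antecedent and "it" takes "a berth"; both are donkey pronouns co-varying with the restrictor.
Strong reading: for every (c,b,s) with allotted(c,b,s), cleaned(s,b).
Restrictor triples: (C1,B2,S1)→cleaned(S1,B2) ✗  (C1,B5,S5)→cleaned(S5,B5) ✗  (C2,B2,S5)→cleaned(S5,B2) ✗  (C2,B3,S4)→cleaned(S4,B3) ✗  (C3,B5,S3)→cleaned(S3,B5) ✗  (C4,B3,S4)→cleaned(S4,B3) ✗  (C4,B5,S1)→cleaned(S1,B5) ✗
Counterexamples (restrictor triples failing the scope): 7.

7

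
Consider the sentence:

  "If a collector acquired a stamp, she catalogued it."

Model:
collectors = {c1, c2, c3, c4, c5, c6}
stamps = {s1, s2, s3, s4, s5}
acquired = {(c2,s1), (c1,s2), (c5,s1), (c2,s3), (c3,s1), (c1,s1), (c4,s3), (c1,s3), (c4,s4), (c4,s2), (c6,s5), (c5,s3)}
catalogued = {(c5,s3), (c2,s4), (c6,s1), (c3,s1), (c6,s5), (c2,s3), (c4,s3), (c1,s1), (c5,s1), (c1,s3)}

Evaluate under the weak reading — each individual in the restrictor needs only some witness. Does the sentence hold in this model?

True

"it" takes "a stamp" as antecedent — a donkey pronoun bound across the clause boundary.
Weak reading: every collector c with some acquired-stamp has at least one acquired-stamp s such that catalogued(c,s).
Per collector: c1:✓  c2:✓  c3:✓  c4:✓  c5:✓  c6:✓
Every collector in the restrictor has a witness.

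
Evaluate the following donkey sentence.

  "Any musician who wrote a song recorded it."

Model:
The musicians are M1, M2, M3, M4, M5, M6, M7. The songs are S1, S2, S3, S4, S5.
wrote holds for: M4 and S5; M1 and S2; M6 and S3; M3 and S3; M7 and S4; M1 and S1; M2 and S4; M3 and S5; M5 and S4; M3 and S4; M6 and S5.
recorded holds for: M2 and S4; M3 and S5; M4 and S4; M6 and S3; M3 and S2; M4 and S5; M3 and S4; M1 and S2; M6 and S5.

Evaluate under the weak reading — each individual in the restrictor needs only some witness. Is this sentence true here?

False

"it" takes "a song" as antecedent — a donkey pronoun bound across the clause boundary.
Weak reading: every musician m with some wrote-song has at least one wrote-song s such that recorded(m,s).
Per musician: M1:✓  M2:✓  M3:✓  M4:✓  M5:✗  M6:✓  M7:✗
M5 has no witness among its wrote-songs.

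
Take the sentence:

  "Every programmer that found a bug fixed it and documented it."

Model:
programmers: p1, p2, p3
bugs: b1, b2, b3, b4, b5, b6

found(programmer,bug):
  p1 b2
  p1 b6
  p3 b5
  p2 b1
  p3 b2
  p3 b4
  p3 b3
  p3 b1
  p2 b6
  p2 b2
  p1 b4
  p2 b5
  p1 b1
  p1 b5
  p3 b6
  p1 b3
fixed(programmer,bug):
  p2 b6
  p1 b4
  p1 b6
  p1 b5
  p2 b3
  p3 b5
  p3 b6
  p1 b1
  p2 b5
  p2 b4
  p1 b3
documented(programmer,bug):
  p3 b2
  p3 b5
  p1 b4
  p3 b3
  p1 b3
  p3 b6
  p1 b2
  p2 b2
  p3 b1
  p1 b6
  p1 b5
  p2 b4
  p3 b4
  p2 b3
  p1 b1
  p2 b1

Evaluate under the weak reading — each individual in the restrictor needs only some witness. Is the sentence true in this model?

False

"it" takes "a bug" as antecedent — a donkey pronoun bound across the clause boundary.
Weak reading: every programmer p with some found-bug has at least one found-bug b such that fixed(p,b) ∧ documented(p,b).
Per programmer: p1:✓  p2:✗  p3:✓
p2 has no witness among its found-bugs.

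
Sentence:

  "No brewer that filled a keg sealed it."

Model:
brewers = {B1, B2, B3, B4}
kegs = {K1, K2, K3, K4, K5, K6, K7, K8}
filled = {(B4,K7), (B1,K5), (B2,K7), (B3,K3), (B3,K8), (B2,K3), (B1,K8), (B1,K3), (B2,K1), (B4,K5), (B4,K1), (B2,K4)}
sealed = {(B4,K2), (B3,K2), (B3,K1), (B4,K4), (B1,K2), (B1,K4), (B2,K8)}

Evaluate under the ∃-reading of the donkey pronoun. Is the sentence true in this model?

True

"it" takes "a keg" as antecedent — a donkey pronoun bound across the clause boundary.
Truth condition: for no (b,k) with filled(b,k) does sealed(b,k) hold.
Restrictor pairs — does the scope hold? (B1,K3):fails  (B1,K5):fails  (B1,K8):fails  (B2,K1):fails  (B2,K3):fails  (B2,K4):fails  (B2,K7):fails  (B3,K3):fails  (B3,K8):fails  (B4,K1):fails  (B4,K5):fails  (B4,K7):fails
Scope holds for no restrictor pair, so the sentence is true.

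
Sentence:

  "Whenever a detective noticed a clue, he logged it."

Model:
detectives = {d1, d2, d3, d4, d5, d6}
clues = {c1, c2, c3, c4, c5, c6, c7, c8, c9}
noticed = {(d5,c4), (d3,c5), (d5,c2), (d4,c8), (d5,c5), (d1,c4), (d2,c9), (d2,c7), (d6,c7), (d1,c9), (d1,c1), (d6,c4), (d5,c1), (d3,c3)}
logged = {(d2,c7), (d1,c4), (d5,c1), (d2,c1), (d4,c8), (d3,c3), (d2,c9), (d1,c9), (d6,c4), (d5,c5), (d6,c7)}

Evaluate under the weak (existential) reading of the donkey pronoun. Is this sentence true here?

"it" takes "a clue" as antecedent — a donkey pronoun bound across the clause boundary.
Weak reading: every detective d with some noticed-clue has at least one noticed-clue c such that logged(d,c).
Per detective: d1:✓  d2:✓  d3:✓  d4:✓  d5:✓  d6:✓
Every detective in the restrictor has a witness.

True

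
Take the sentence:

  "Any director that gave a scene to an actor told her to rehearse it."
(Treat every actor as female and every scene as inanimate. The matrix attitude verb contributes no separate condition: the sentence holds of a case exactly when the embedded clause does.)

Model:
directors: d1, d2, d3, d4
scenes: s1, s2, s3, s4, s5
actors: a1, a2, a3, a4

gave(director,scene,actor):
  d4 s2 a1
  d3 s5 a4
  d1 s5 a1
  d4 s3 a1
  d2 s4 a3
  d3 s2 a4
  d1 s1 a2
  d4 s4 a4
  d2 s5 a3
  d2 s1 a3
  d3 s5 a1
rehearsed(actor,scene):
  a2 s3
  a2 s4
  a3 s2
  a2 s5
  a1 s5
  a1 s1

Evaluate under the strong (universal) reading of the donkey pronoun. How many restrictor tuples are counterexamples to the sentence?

"her" takes "an actor" as antecedent and "it" takes "a scene"; both are donkey pronouns co-varying with the restrictor.
Strong reading: for every (d,s,a) with gave(d,s,a), rehearsed(a,s).
Restrictor triples: (d1,s1,a2)→rehearsed(a2,s1) ✗  (d1,s5,a1)→rehearsed(a1,s5) ✓  (d2,s1,a3)→rehearsed(a3,s1) ✗  (d2,s4,a3)→rehearsed(a3,s4) ✗  (d2,s5,a3)→rehearsed(a3,s5) ✗  (d3,s2,a4)→rehearsed(a4,s2) ✗  (d3,s5,a1)→rehearsed(a1,s5) ✓  (d3,s5,a4)→rehearsed(a4,s5) ✗  (d4,s2,a1)→rehearsed(a1,s2) ✗  (d4,s3,a1)→rehearsed(a1,s3) ✗  (d4,s4,a4)→rehearsed(a4,s4) ✗
Counterexamples (restrictor triples failing the scope): 9.

9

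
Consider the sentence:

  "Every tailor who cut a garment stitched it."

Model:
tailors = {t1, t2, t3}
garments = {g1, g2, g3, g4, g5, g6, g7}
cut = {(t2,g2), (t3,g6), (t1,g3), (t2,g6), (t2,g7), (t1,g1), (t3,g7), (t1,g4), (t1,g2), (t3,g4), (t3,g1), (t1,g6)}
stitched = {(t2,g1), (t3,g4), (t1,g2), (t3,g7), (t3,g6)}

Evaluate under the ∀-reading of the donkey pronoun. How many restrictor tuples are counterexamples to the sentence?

"it" takes "a garment" as antecedent — a donkey pronoun bound across the clause boundary.
Strong reading: for every (t,g) with cut(t,g), stitched(t,g).
Restrictor pairs: (t1,g1) ✗  (t1,g2) ✓  (t1,g3) ✗  (t1,g4) ✗  (t1,g6) ✗  (t2,g2) ✗  (t2,g6) ✗  (t2,g7) ✗  (t3,g1) ✗  (t3,g4) ✓  (t3,g6) ✓  (t3,g7) ✓
Counterexamples (restrictor pairs failing the scope): 8.

8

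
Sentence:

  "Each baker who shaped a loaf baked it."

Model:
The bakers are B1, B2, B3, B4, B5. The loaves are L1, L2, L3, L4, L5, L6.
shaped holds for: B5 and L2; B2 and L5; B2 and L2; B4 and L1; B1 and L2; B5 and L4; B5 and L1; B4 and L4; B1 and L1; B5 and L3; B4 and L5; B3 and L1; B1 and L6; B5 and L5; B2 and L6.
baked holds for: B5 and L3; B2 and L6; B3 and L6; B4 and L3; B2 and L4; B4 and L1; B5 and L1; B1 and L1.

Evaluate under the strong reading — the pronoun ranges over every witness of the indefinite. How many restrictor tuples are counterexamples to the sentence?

"it" takes "a loaf" as antecedent — a donkey pronoun bound across the clause boundary.
Strong reading: for every (b,l) with shaped(b,l), baked(b,l).
Restrictor pairs: (B1,L1) ✓  (B1,L2) ✗  (B1,L6) ✗  (B2,L2) ✗  (B2,L5) ✗  (B2,L6) ✓  (B3,L1) ✗  (B4,L1) ✓  (B4,L4) ✗  (B4,L5) ✗  (B5,L1) ✓  (B5,L2) ✗  (B5,L3) ✓  (B5,L4) ✗  (B5,L5) ✗
Counterexamples (restrictor pairs failing the scope): 10.

10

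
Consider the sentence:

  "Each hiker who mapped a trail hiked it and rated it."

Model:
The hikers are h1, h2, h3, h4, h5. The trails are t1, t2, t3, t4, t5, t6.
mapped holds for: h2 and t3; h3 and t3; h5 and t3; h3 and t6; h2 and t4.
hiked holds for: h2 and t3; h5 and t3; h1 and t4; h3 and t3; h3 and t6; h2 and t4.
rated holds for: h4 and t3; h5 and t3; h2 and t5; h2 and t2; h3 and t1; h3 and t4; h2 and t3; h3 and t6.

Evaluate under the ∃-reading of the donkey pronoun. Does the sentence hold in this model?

True

"it" takes "a trail" as antecedent — a donkey pronoun bound across the clause boundary.
Weak reading: every hiker h with some mapped-trail has at least one mapped-trail t such that hiked(h,t) ∧ rated(h,t).
Per hiker: h2:✓  h3:✓  h5:✓
Every hiker in the restrictor has a witness.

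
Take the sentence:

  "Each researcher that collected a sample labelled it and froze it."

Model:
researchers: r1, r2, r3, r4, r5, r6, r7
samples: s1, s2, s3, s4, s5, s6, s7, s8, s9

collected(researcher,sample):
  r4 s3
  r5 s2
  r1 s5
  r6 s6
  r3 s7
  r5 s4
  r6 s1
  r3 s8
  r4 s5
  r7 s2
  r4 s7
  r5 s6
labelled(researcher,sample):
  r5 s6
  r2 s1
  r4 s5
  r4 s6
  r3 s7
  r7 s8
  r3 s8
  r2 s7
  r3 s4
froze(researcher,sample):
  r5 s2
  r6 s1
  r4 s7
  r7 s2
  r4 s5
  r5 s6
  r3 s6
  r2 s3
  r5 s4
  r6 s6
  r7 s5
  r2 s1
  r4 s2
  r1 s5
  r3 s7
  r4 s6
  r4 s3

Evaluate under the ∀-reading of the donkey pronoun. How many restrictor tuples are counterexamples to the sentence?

"it" takes "a sample" as antecedent — a donkey pronoun bound across the clause boundary.
Strong reading: for every (r,s) with collected(r,s), labelled(r,s) ∧ froze(r,s).
Restrictor pairs: (r1,s5) ✗  (r3,s7) ✓  (r3,s8) ✗  (r4,s3) ✗  (r4,s5) ✓  (r4,s7) ✗  (r5,s2) ✗  (r5,s4) ✗  (r5,s6) ✓  (r6,s1) ✗  (r6,s6) ✗  (r7,s2) ✗
Counterexamples (restrictor pairs failing the scope): 9.

9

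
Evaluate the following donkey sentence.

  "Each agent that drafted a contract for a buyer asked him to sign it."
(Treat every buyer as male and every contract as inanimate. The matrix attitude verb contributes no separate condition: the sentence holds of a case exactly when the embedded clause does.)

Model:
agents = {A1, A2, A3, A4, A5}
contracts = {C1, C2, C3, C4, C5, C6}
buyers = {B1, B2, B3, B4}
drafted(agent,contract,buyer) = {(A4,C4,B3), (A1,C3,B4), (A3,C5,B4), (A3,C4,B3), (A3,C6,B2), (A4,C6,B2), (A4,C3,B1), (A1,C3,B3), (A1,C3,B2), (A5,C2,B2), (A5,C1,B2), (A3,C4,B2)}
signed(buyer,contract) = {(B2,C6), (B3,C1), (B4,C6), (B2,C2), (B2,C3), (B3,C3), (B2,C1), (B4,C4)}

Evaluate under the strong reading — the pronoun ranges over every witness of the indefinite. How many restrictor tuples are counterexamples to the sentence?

6

"him" takes "a buyer" as antecedent and "it" takes "a contract"; both are donkey pronouns co-varying with the restrictor.
Strong reading: for every (a,c,b) with drafted(a,c,b), signed(b,c).
Restrictor triples: (A1,C3,B2)→signed(B2,C3) ✓  (A1,C3,B3)→signed(B3,C3) ✓  (A1,C3,B4)→signed(B4,C3) ✗  (A3,C4,B2)→signed(B2,C4) ✗  (A3,C4,B3)→signed(B3,C4) ✗  (A3,C5,B4)→signed(B4,C5) ✗  (A3,C6,B2)→signed(B2,C6) ✓  (A4,C3,B1)→signed(B1,C3) ✗  (A4,C4,B3)→signed(B3,C4) ✗  (A4,C6,B2)→signed(B2,C6) ✓  (A5,C1,B2)→signed(B2,C1) ✓  (A5,C2,B2)→signed(B2,C2) ✓
Counterexamples (restrictor triples failing the scope): 6.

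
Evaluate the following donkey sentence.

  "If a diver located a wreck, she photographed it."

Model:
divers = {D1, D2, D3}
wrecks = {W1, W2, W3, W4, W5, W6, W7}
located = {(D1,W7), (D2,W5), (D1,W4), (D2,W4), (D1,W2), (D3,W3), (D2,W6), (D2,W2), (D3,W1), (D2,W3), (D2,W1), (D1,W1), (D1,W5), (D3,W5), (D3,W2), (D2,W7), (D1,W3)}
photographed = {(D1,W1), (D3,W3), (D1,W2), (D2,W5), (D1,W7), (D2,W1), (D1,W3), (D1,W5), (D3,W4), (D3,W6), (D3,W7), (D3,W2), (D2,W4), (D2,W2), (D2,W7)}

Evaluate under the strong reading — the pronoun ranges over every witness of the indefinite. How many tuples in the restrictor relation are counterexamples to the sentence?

"it" takes "a wreck" as antecedent — a donkey pronoun bound across the clause boundary.
Strong reading: for every (d,w) with located(d,w), photographed(d,w).
Restrictor pairs: (D1,W1) ✓  (D1,W2) ✓  (D1,W3) ✓  (D1,W4) ✗  (D1,W5) ✓  (D1,W7) ✓  (D2,W1) ✓  (D2,W2) ✓  (D2,W3) ✗  (D2,W4) ✓  (D2,W5) ✓  (D2,W6) ✗  (D2,W7) ✓  (D3,W1) ✗  (D3,W2) ✓  (D3,W3) ✓  (D3,W5) ✗
Counterexamples (restrictor pairs failing the scope): 5.

5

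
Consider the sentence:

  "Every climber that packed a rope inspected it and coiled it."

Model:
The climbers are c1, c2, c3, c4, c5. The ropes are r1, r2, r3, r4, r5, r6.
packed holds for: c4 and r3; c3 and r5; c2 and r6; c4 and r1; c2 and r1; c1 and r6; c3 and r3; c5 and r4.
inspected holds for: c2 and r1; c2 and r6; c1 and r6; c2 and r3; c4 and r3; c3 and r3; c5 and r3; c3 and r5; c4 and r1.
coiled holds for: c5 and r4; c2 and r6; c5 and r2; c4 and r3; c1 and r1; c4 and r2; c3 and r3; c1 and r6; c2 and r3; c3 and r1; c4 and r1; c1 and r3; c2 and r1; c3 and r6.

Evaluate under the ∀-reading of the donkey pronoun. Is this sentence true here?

"it" takes "a rope" as antecedent — a donkey pronoun bound across the clause boundary.
Strong reading: for every (c,r) with packed(c,r), inspected(c,r) ∧ coiled(c,r).
Restrictor pairs: (c1,r6) ✓  (c2,r1) ✓  (c2,r6) ✓  (c3,r3) ✓  (c3,r5) ✗  (c4,r1) ✓  (c4,r3) ✓  (c5,r4) ✗
Counterexample: (c3,r5) is in packed but fails the scope.

False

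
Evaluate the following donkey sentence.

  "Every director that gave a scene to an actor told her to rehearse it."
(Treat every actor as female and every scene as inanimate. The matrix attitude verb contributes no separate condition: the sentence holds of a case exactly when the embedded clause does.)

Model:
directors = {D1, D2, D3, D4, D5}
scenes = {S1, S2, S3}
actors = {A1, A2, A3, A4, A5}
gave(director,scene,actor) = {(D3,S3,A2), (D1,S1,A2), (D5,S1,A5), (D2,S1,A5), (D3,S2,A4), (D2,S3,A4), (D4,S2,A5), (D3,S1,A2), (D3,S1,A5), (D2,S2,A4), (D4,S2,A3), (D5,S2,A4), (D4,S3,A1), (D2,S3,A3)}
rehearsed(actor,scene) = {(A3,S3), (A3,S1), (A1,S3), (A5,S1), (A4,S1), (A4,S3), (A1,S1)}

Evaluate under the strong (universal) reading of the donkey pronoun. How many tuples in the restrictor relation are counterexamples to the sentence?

"her" takes "an actor" as antecedent and "it" takes "a scene"; both are donkey pronouns co-varying with the restrictor.
Strong reading: for every (d,s,a) with gave(d,s,a), rehearsed(a,s).
Restrictor triples: (D1,S1,A2)→rehearsed(A2,S1) ✗  (D2,S1,A5)→rehearsed(A5,S1) ✓  (D2,S2,A4)→rehearsed(A4,S2) ✗  (D2,S3,A3)→rehearsed(A3,S3) ✓  (D2,S3,A4)→rehearsed(A4,S3) ✓  (D3,S1,A2)→rehearsed(A2,S1) ✗  (D3,S1,A5)→rehearsed(A5,S1) ✓  (D3,S2,A4)→rehearsed(A4,S2) ✗  (D3,S3,A2)→rehearsed(A2,S3) ✗  (D4,S2,A3)→rehearsed(A3,S2) ✗  (D4,S2,A5)→rehearsed(A5,S2) ✗  (D4,S3,A1)→rehearsed(A1,S3) ✓  (D5,S1,A5)→rehearsed(A5,S1) ✓  (D5,S2,A4)→rehearsed(A4,S2) ✗
Counterexamples (restrictor triples failing the scope): 8.

8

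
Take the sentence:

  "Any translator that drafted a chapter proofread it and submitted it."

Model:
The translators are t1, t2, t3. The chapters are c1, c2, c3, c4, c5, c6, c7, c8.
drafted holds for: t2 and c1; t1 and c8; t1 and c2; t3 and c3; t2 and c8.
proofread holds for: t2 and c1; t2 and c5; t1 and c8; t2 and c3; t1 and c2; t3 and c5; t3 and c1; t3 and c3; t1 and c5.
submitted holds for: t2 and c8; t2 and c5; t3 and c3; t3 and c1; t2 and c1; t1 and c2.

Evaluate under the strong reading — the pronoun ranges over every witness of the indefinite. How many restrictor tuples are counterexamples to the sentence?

"it" takes "a chapter" as antecedent — a donkey pronoun bound across the clause boundary.
Strong reading: for every (t,c) with drafted(t,c), proofread(t,c) ∧ submitted(t,c).
Restrictor pairs: (t1,c2) ✓  (t1,c8) ✗  (t2,c1) ✓  (t2,c8) ✗  (t3,c3) ✓
Counterexamples (restrictor pairs failing the scope): 2.

2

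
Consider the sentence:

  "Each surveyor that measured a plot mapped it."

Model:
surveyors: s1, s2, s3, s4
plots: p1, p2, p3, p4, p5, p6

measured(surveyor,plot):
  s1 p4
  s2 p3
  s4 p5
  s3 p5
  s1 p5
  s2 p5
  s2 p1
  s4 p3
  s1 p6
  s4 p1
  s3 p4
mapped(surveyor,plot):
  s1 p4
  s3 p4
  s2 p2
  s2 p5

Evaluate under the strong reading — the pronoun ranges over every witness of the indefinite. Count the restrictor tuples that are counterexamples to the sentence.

"it" takes "a plot" as antecedent — a donkey pronoun bound across the clause boundary.
Strong reading: for every (s,p) with measured(s,p), mapped(s,p).
Restrictor pairs: (s1,p4) ✓  (s1,p5) ✗  (s1,p6) ✗  (s2,p1) ✗  (s2,p3) ✗  (s2,p5) ✓  (s3,p4) ✓  (s3,p5) ✗  (s4,p1) ✗  (s4,p3) ✗  (s4,p5) ✗
Counterexamples (restrictor pairs failing the scope): 8.

8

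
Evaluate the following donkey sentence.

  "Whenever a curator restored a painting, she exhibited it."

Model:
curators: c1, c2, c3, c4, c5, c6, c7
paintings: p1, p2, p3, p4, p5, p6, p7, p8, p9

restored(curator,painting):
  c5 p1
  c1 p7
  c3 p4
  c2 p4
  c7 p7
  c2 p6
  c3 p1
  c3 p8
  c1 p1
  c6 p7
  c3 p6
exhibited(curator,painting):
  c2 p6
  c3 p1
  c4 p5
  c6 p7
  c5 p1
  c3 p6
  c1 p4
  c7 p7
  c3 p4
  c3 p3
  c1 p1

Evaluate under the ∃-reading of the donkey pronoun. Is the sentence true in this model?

"it" takes "a painting" as antecedent — a donkey pronoun bound across the clause boundary.
Weak reading: every curator c with some restored-painting has at least one restored-painting p such that exhibited(c,p).
Per curator: c1:✓  c2:✓  c3:✓  c5:✓  c6:✓  c7:✓
Every curator in the restrictor has a witness.

True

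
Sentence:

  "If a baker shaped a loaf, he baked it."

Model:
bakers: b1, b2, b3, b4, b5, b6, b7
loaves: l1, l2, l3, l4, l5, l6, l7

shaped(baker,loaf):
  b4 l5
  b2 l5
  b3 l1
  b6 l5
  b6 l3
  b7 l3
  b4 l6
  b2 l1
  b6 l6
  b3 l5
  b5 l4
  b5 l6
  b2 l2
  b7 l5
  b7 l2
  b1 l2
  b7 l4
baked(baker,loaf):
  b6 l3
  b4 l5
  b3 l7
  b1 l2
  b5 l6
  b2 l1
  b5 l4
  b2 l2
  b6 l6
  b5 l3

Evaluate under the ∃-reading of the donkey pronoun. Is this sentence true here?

"it" takes "a loaf" as antecedent — a donkey pronoun bound across the clause boundary.
Weak reading: every baker b with some shaped-loaf has at least one shaped-loaf l such that baked(b,l).
Per baker: b1:✓  b2:✓  b3:✗  b4:✓  b5:✓  b6:✓  b7:✗
b3 has no witness among its shaped-loaves.

False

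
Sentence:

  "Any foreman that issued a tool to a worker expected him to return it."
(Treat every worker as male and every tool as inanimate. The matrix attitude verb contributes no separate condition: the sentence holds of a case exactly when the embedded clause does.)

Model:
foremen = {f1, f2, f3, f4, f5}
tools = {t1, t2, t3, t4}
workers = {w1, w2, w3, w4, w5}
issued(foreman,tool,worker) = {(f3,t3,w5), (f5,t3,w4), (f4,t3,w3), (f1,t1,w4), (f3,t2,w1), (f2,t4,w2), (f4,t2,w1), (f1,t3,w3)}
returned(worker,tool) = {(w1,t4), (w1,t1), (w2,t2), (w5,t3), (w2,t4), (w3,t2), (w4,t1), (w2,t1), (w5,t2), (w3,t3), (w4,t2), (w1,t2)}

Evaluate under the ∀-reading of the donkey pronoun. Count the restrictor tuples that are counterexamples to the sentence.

"him" takes "a worker" as antecedent and "it" takes "a tool"; both are donkey pronouns co-varying with the restrictor.
Strong reading: for every (f,t,w) with issued(f,t,w), returned(w,t).
Restrictor triples: (f1,t1,w4)→returned(w4,t1) ✓  (f1,t3,w3)→returned(w3,t3) ✓  (f2,t4,w2)→returned(w2,t4) ✓  (f3,t2,w1)→returned(w1,t2) ✓  (f3,t3,w5)→returned(w5,t3) ✓  (f4,t2,w1)→returned(w1,t2) ✓  (f4,t3,w3)→returned(w3,t3) ✓  (f5,t3,w4)→returned(w4,t3) ✗
Counterexamples (restrictor triples failing the scope): 1.

1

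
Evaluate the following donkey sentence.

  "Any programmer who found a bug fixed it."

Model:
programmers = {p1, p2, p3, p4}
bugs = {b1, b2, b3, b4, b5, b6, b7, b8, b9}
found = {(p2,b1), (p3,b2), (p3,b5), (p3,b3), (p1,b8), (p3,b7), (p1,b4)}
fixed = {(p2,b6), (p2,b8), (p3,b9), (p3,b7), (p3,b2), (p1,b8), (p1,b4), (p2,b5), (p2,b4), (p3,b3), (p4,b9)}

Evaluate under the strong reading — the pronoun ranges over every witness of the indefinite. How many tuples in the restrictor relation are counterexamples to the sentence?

2

"it" takes "a bug" as antecedent — a donkey pronoun bound across the clause boundary.
Strong reading: for every (p,b) with found(p,b), fixed(p,b).
Restrictor pairs: (p1,b4) ✓  (p1,b8) ✓  (p2,b1) ✗  (p3,b2) ✓  (p3,b3) ✓  (p3,b5) ✗  (p3,b7) ✓
Counterexamples (restrictor pairs failing the scope): 2.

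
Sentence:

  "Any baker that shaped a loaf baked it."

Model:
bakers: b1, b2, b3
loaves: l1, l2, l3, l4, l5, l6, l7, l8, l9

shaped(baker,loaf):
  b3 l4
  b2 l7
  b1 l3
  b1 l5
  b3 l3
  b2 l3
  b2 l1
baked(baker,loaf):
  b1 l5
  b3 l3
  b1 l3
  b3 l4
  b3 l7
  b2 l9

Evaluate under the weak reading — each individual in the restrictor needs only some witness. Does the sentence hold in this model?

False

"it" takes "a loaf" as antecedent — a donkey pronoun bound across the clause boundary.
Weak reading: every baker b with some shaped-loaf has at least one shaped-loaf l such that baked(b,l).
Per baker: b1:✓  b2:✗  b3:✓
b2 has no witness among its shaped-loaves.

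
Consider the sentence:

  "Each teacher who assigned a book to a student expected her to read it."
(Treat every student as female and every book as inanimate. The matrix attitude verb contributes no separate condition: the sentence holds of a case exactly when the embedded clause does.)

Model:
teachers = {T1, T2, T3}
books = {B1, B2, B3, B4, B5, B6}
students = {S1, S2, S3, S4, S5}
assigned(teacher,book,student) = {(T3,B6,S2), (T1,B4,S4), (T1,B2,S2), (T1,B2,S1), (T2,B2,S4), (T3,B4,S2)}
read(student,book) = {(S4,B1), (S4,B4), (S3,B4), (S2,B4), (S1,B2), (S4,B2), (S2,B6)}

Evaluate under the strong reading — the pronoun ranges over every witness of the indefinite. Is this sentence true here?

False

"her" takes "a student" as antecedent and "it" takes "a book"; both are donkey pronouns co-varying with the restrictor.
Strong reading: for every (t,b,s) with assigned(t,b,s), read(s,b).
Restrictor triples: (T1,B2,S1)→read(S1,B2) ✓  (T1,B2,S2)→read(S2,B2) ✗  (T1,B4,S4)→read(S4,B4) ✓  (T2,B2,S4)→read(S4,B2) ✓  (T3,B4,S2)→read(S2,B4) ✓  (T3,B6,S2)→read(S2,B6) ✓
Counterexample: (T1,B2,S2) — read(S2,B2) does not hold.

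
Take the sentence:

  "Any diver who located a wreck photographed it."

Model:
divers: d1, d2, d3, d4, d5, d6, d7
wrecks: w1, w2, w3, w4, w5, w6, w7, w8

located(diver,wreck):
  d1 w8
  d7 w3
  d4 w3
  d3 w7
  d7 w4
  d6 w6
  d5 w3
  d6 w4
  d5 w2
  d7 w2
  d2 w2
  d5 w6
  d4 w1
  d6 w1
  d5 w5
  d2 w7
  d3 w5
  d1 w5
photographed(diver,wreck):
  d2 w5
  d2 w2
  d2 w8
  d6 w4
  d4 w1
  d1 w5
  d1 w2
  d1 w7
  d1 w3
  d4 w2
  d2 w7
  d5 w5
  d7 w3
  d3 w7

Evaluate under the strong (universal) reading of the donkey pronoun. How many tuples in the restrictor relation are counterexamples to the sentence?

10

"it" takes "a wreck" as antecedent — a donkey pronoun bound across the clause boundary.
Strong reading: for every (d,w) with located(d,w), photographed(d,w).
Restrictor pairs: (d1,w5) ✓  (d1,w8) ✗  (d2,w2) ✓  (d2,w7) ✓  (d3,w5) ✗  (d3,w7) ✓  (d4,w1) ✓  (d4,w3) ✗  (d5,w2) ✗  (d5,w3) ✗  (d5,w5) ✓  (d5,w6) ✗  (d6,w1) ✗  (d6,w4) ✓  (d6,w6) ✗  (d7,w2) ✗  (d7,w3) ✓  (d7,w4) ✗
Counterexamples (restrictor pairs failing the scope): 10.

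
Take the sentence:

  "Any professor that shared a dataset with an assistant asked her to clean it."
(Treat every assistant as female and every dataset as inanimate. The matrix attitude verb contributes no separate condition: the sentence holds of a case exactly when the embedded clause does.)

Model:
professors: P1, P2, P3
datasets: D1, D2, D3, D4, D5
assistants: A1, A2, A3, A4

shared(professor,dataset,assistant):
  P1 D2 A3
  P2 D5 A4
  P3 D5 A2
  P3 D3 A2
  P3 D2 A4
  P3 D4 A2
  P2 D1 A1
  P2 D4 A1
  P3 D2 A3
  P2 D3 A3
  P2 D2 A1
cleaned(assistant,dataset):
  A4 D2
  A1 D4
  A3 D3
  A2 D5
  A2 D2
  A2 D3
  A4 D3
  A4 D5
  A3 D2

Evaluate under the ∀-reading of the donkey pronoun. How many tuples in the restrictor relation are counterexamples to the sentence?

3

"her" takes "an assistant" as antecedent and "it" takes "a dataset"; both are donkey pronouns co-varying with the restrictor.
Strong reading: for every (p,d,a) with shared(p,d,a), cleaned(a,d).
Restrictor triples: (P1,D2,A3)→cleaned(A3,D2) ✓  (P2,D1,A1)→cleaned(A1,D1) ✗  (P2,D2,A1)→cleaned(A1,D2) ✗  (P2,D3,A3)→cleaned(A3,D3) ✓  (P2,D4,A1)→cleaned(A1,D4) ✓  (P2,D5,A4)→cleaned(A4,D5) ✓  (P3,D2,A3)→cleaned(A3,D2) ✓  (P3,D2,A4)→cleaned(A4,D2) ✓  (P3,D3,A2)→cleaned(A2,D3) ✓  (P3,D4,A2)→cleaned(A2,D4) ✗  (P3,D5,A2)→cleaned(A2,D5) ✓
Counterexamples (restrictor triples failing the scope): 3.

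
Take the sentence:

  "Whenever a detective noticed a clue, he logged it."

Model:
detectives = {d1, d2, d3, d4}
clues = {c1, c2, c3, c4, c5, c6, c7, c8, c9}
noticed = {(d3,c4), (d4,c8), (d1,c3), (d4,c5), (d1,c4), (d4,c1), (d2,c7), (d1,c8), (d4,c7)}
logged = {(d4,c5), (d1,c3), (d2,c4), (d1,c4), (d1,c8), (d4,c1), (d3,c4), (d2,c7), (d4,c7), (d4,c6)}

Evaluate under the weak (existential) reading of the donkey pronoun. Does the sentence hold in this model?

True

"it" takes "a clue" as antecedent — a donkey pronoun bound across the clause boundary.
Weak reading: every detective d with some noticed-clue has at least one noticed-clue c such that logged(d,c).
Per detective: d1:✓  d2:✓  d3:✓  d4:✓
Every detective in the restrictor has a witness.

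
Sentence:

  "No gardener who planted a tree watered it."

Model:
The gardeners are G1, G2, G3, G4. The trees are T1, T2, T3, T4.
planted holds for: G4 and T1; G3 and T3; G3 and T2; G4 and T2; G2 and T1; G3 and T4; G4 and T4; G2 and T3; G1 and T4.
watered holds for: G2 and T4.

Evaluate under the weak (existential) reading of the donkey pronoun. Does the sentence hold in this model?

True

"it" takes "a tree" as antecedent — a donkey pronoun bound across the clause boundary.
Truth condition: for no (g,t) with planted(g,t) does watered(g,t) hold.
Restrictor pairs — does the scope hold? (G1,T4):fails  (G2,T1):fails  (G2,T3):fails  (G3,T2):fails  (G3,T3):fails  (G3,T4):fails  (G4,T1):fails  (G4,T2):fails  (G4,T4):fails
Scope holds for no restrictor pair, so the sentence is true.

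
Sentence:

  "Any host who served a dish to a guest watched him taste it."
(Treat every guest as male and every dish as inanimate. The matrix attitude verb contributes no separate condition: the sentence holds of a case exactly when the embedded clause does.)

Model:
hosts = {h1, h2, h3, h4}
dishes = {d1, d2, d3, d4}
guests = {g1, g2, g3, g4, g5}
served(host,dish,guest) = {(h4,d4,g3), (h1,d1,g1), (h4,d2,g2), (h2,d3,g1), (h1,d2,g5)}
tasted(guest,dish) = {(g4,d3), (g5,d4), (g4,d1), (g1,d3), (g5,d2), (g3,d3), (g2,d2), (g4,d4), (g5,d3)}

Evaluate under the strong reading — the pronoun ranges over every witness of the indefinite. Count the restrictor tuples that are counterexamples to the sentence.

2

"him" takes "a guest" as antecedent and "it" takes "a dish"; both are donkey pronouns co-varying with the restrictor.
Strong reading: for every (h,d,g) with served(h,d,g), tasted(g,d).
Restrictor triples: (h1,d1,g1)→tasted(g1,d1) ✗  (h1,d2,g5)→tasted(g5,d2) ✓  (h2,d3,g1)→tasted(g1,d3) ✓  (h4,d2,g2)→tasted(g2,d2) ✓  (h4,d4,g3)→tasted(g3,d4) ✗
Counterexamples (restrictor triples failing the scope): 2.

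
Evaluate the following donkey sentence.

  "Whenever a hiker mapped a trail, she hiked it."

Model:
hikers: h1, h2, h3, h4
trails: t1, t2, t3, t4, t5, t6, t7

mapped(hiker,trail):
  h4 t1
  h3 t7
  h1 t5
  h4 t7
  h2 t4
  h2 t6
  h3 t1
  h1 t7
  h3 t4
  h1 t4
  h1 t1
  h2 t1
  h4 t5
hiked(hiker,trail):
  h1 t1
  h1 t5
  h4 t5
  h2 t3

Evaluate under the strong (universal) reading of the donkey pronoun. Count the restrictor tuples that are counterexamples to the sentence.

10

"it" takes "a trail" as antecedent — a donkey pronoun bound across the clause boundary.
Strong reading: for every (h,t) with mapped(h,t), hiked(h,t).
Restrictor pairs: (h1,t1) ✓  (h1,t4) ✗  (h1,t5) ✓  (h1,t7) ✗  (h2,t1) ✗  (h2,t4) ✗  (h2,t6) ✗  (h3,t1) ✗  (h3,t4) ✗  (h3,t7) ✗  (h4,t1) ✗  (h4,t5) ✓  (h4,t7) ✗
Counterexamples (restrictor pairs failing the scope): 10.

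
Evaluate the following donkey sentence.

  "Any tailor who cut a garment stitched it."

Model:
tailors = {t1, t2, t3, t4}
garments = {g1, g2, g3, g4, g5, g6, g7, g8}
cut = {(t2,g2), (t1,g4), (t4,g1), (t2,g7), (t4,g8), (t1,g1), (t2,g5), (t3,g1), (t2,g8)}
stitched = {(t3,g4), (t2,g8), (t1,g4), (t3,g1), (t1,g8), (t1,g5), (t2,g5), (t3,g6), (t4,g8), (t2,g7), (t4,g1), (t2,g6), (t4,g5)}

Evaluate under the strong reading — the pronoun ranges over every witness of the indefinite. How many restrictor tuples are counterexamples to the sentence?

"it" takes "a garment" as antecedent — a donkey pronoun bound across the clause boundary.
Strong reading: for every (t,g) with cut(t,g), stitched(t,g).
Restrictor pairs: (t1,g1) ✗  (t1,g4) ✓  (t2,g2) ✗  (t2,g5) ✓  (t2,g7) ✓  (t2,g8) ✓  (t3,g1) ✓  (t4,g1) ✓  (t4,g8) ✓
Counterexamples (restrictor pairs failing the scope): 2.

2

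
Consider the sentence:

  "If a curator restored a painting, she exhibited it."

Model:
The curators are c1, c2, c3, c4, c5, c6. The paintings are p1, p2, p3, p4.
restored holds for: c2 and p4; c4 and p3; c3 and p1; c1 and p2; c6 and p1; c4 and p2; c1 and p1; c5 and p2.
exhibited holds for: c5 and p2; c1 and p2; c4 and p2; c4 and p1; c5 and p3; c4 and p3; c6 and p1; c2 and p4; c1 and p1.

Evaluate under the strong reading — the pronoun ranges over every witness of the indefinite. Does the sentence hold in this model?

False

"it" takes "a painting" as antecedent — a donkey pronoun bound across the clause boundary.
Strong reading: for every (c,p) with restored(c,p), exhibited(c,p).
Restrictor pairs: (c1,p1) ✓  (c1,p2) ✓  (c2,p4) ✓  (c3,p1) ✗  (c4,p2) ✓  (c4,p3) ✓  (c5,p2) ✓  (c6,p1) ✓
Counterexample: (c3,p1) is in restored but fails the scope.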